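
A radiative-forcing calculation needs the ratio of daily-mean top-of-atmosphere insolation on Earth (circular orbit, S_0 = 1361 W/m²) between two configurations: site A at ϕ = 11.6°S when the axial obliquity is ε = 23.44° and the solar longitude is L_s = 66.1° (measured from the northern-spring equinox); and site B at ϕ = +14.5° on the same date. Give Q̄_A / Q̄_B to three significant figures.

Q̄_A / Q̄_B ≈ 0.763

— Configuration A (ϕ=-11.6°):
Solar declination: sin δ = sin ε · sin L_s = sin 23.44° × sin 66.1° = 0.36368, so δ = +21.326°.
cos h₀ = −tan(-11.6°) tan(+21.326°) = 0.0801, h₀ = 1.4906 rad.
Bracket: h₀ sin ϕ sin δ + cos ϕ cos δ sin h₀ = 1.4906×-0.20108×0.36368 + 0.97958×0.93152×0.99678 = -0.109006 + 0.909560 = 0.800554.
Q̄ = (S_0/π) × [bracket] = (1361/π) × 0.800554 = 346.82 W/m².
— Configuration B (ϕ=+14.5°):
cos h₀ = −tan(+14.5°) tan(+21.326°) = -0.1010, h₀ = 1.6719 rad.
Bracket: h₀ sin ϕ sin δ + cos ϕ cos δ sin h₀ = 1.6719×0.25038×0.36368 + 0.96815×0.93152×0.99489 = 0.152240 + 0.897243 = 1.049483.
Q̄ = (S_0/π) × [bracket] = (1361/π) × 1.049483 = 454.66 W/m².
Ratio Q̄_A / Q̄_B = 346.82 / 454.66 = 0.7628.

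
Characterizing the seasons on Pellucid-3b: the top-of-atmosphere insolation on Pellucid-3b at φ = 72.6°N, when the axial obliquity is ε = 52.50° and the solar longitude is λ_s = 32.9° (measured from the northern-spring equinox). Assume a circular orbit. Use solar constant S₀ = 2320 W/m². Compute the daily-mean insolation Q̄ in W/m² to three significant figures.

Q̄ ≈ 954 W/m²

Solar declination: sin δ = sin ε · sin λ_s = sin 52.50° × sin 32.9° = 0.43093, so δ = +25.527°.
cos H₀ = −tan(+72.6°) tan(+25.527°) = -1.5238 ≤ −1 ⇒ polar day, H₀ = π.
Bracket: H₀ sin φ sin δ + cos φ cos δ sin H₀ = 3.1416×0.95424×0.43093 + 0.29904×0.90239×0.00000 = 1.291859 + 0.000000 = 1.291859.
Q̄ = (S₀/π) × [bracket] = (2320/π) × 1.291859 = 954.0 W/m².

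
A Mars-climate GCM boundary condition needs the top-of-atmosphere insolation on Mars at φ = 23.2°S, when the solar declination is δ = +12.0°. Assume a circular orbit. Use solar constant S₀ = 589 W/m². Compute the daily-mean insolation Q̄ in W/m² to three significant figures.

Q̄ ≈ 145 W/m²

cos H₀ = −tan(-23.2°) tan(+12.000°) = 0.0911, H₀ = 1.4796 rad.
Bracket: H₀ sin φ sin δ + cos φ cos δ sin H₀ = 1.4796×-0.39394×0.20791 + 0.91914×0.97815×0.99584 = -0.121185 + 0.895317 = 0.774132.
Q̄ = (S₀/π) × [bracket] = (589/π) × 0.774132 = 145.1 W/m².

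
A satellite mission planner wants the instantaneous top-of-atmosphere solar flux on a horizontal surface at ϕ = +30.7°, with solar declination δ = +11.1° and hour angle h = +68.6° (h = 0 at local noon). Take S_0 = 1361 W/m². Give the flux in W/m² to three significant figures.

cos θ_z = sin ϕ sin δ + cos ϕ cos δ cos h = 0.098291 + 0.307871 = 0.406162.
Flux = S_0 · cos θ_z = 1361 × 0.406162 = 552.8 W/m².

553 W/m²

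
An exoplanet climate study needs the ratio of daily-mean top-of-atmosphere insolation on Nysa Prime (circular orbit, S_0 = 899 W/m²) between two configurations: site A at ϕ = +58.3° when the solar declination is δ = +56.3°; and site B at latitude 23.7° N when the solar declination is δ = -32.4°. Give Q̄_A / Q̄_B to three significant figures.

Q̄_A / Q̄_B ≈ 4.78

— Configuration A (ϕ=+58.3°):
cos h₀ = −tan(+58.3°) tan(+56.300°) = -2.4278 ≤ −1 ⇒ polar day, h₀ = π.
Bracket: h₀ sin ϕ sin δ + cos ϕ cos δ sin h₀ = 3.1416×0.85081×0.83195 + 0.52547×0.55484×0.00000 = 2.223723 + 0.000000 = 2.223723.
Q̄ = (S_0/π) × [bracket] = (899/π) × 2.223723 = 636.34 W/m².
— Configuration B (ϕ=+23.7°):
cos h₀ = −tan(+23.7°) tan(-32.400°) = 0.2786, h₀ = 1.2885 rad.
Bracket: h₀ sin ϕ sin δ + cos ϕ cos δ sin h₀ = 1.2885×0.40195×-0.53583 + 0.91566×0.84433×0.96041 = -0.277513 + 0.742511 = 0.464998.
Q̄ = (S_0/π) × [bracket] = (899/π) × 0.464998 = 133.06 W/m².
Ratio Q̄_A / Q̄_B = 636.34 / 133.06 = 4.782.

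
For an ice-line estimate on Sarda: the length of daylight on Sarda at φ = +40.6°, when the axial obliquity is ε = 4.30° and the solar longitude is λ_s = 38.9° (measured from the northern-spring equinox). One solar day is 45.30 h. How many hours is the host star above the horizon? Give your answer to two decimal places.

23.23 h

Solar declination: sin δ = sin ε · sin λ_s = sin 4.30° × sin 38.9° = 0.04708, so δ = +2.699°.
cos H₀ = −tan φ · tan δ = −tan(+40.6°) × tan(+2.699°) = -0.0404, so H₀ = 1.6112 rad = 92.32°.
Daylight = 2H₀/(2π) × 45.30 h = (1.6112/π) × 45.30 = 23.23 h.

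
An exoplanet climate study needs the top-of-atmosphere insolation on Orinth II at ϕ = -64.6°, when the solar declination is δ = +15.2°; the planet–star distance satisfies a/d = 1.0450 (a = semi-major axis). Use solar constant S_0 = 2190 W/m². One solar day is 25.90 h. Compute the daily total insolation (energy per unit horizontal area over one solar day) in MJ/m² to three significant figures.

cos h₀ = −tan(-64.6°) tan(+15.200°) = 0.5722, h₀ = 0.9616 rad.
Bracket: h₀ sin ϕ sin δ + cos ϕ cos δ sin h₀ = 0.9616×-0.90334×0.26219 + 0.42894×0.96502×0.82012 = -0.227752 + 0.339477 = 0.111725.
Inverse-square distance factor (a/d)² = 1.0450² = 1.092025.
Q̄ = (S_0/π) × 1.092025 × [bracket] = (2190/π) × 1.092025 × 0.111725 = 85.051 W/m².
Daily total = Q̄ × 25.90 h × 3600 s/h = 85.051 × 25.90 × 3600 / 10⁶ = 7.930 MJ/m².

7.93 MJ/m²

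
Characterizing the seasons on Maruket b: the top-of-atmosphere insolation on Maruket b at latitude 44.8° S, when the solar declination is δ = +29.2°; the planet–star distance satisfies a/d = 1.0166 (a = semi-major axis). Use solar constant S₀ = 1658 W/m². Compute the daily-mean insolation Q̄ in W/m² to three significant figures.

Q̄ ≈ 96.8 W/m²

cos H₀ = −tan(-44.8°) tan(+29.200°) = 0.5550, H₀ = 0.9824 rad.
Bracket: H₀ sin φ sin δ + cos φ cos δ sin H₀ = 0.9824×-0.70463×0.48786 + 0.70957×0.87292×0.83186 = -0.337711 + 0.515252 = 0.177541.
Inverse-square distance factor (a/d)² = 1.0166² = 1.033476.
Q̄ = (S₀/π) × 1.033476 × [bracket] = (1658/π) × 1.033476 × 0.177541 = 96.84 W/m².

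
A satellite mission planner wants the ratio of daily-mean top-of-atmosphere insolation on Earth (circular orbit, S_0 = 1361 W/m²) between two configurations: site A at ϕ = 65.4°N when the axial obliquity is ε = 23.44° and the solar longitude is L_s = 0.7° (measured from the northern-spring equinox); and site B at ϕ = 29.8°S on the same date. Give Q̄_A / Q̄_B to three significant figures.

— Configuration A (ϕ=+65.4°):
Solar declination: sin δ = sin ε · sin L_s = sin 23.44° × sin 0.7° = 0.00486, so δ = +0.278°.
cos h₀ = −tan(+65.4°) tan(+0.278°) = -0.0106, h₀ = 1.5814 rad.
Bracket: h₀ sin ϕ sin δ + cos ϕ cos δ sin h₀ = 1.5814×0.90924×0.00486 + 0.41628×0.99999×0.99994 = 0.006988 + 0.416251 = 0.423239.
Q̄ = (S_0/π) × [bracket] = (1361/π) × 0.423239 = 183.36 W/m².
— Configuration B (ϕ=-29.8°):
cos h₀ = −tan(-29.8°) tan(+0.278°) = 0.0028, h₀ = 1.5680 rad.
Bracket: h₀ sin ϕ sin δ + cos ϕ cos δ sin h₀ = 1.5680×-0.49697×0.00486 + 0.86777×0.99999×1.00000 = -0.003787 + 0.867761 = 0.863974.
Q̄ = (S_0/π) × [bracket] = (1361/π) × 0.863974 = 374.29 W/m².
Ratio Q̄_A / Q̄_B = 183.36 / 374.29 = 0.4899.

Q̄_A / Q̄_B ≈ 0.490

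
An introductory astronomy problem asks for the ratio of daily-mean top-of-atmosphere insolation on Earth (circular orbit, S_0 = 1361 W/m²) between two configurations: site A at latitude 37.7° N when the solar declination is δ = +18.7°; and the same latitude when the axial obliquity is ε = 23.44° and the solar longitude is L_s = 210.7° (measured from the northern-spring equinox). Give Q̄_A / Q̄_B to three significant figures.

— Configuration A (ϕ=+37.7°):
cos h₀ = −tan(+37.7°) tan(+18.700°) = -0.2616, h₀ = 1.8355 rad.
Bracket: h₀ sin ϕ sin δ + cos ϕ cos δ sin h₀ = 1.8355×0.61153×0.32061 + 0.79122×0.94721×0.96517 = 0.359873 + 0.723348 = 1.083221.
Q̄ = (S_0/π) × [bracket] = (1361/π) × 1.083221 = 469.27 W/m².
— Configuration B (ϕ=+37.7°):
Solar declination: sin δ = sin ε · sin L_s = sin 23.44° × sin 210.7° = -0.20309, so δ = -11.718°.
cos h₀ = −tan(+37.7°) tan(-11.718°) = 0.1603, h₀ = 1.4098 rad.
Bracket: h₀ sin ϕ sin δ + cos ϕ cos δ sin h₀ = 1.4098×0.61153×-0.20309 + 0.79122×0.97916×0.98707 = -0.175091 + 0.764714 = 0.589623.
Q̄ = (S_0/π) × [bracket] = (1361/π) × 0.589623 = 255.44 W/m².
Ratio Q̄_A / Q̄_B = 469.27 / 255.44 = 1.837.

Q̄_A / Q̄_B ≈ 1.84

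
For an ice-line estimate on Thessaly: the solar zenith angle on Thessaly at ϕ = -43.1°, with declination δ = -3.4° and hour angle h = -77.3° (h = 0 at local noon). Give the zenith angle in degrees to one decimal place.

θ_z = 78.4°

cos θ_z = sin ϕ sin δ + cos ϕ cos δ cos h = 0.040522 + 0.160241 = 0.200763.
θ_z = arccos(0.200763) = 78.4°.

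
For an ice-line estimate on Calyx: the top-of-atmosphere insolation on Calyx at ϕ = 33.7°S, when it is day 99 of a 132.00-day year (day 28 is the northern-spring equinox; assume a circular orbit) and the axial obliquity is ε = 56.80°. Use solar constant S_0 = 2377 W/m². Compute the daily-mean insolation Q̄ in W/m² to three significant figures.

Solar longitude: L_s = 360° × (99 − 28)/132.00 = 193.636°.
sin δ = sin 56.80° × sin 193.636° = -0.19727, so δ = -11.378°.
cos h₀ = −tan(-33.7°) tan(-11.378°) = -0.1342, h₀ = 1.7054 rad.
Bracket: h₀ sin ϕ sin δ + cos ϕ cos δ sin h₀ = 1.7054×-0.55484×-0.19727 + 0.83195×0.98035×0.99095 = 0.186662 + 0.808221 = 0.994883.
Q̄ = (S_0/π) × [bracket] = (2377/π) × 0.994883 = 752.8 W/m².

Q̄ ≈ 753 W/m²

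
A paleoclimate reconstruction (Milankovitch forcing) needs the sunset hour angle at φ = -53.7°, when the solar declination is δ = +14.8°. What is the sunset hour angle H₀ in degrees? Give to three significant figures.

cos H₀ = −tan φ · tan δ = −tan(-53.7°) × tan(+14.800°) = 0.3597, so H₀ = 1.2029 rad = 68.92°.

H₀ = 68.9°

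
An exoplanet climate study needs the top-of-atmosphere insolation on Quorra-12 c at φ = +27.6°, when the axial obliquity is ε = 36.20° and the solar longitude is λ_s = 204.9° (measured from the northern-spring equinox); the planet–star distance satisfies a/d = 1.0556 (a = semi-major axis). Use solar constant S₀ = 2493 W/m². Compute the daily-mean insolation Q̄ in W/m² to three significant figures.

Q̄ ≈ 606 W/m²

Solar declination: sin δ = sin ε · sin λ_s = sin 36.20° × sin 204.9° = -0.24867, so δ = -14.399°.
cos H₀ = −tan(+27.6°) tan(-14.399°) = 0.1342, H₀ = 1.4362 rad.
Bracket: H₀ sin φ sin δ + cos φ cos δ sin H₀ = 1.4362×0.46330×-0.24867 + 0.88620×0.96859×0.99095 = -0.165463 + 0.850596 = 0.685133.
Inverse-square distance factor (a/d)² = 1.0556² = 1.114291.
Q̄ = (S₀/π) × 1.114291 × [bracket] = (2493/π) × 1.114291 × 0.685133 = 605.8 W/m².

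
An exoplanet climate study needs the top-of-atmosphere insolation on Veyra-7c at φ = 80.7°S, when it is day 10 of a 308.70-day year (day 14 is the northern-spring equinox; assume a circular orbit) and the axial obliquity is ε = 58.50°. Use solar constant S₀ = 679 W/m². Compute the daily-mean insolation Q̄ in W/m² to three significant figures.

Q̄ ≈ 61.3 W/m²

Solar longitude: λ_s = 360° × (10 − 14)/308.70 = -4.665°, i.e. -4.665° + 360° = 355.335°.
sin δ = sin 58.50° × sin 355.335° = -0.06934, so δ = -3.976°.
cos H₀ = −tan(-80.7°) tan(-3.976°) = -0.4245, H₀ = 2.0092 rad.
Bracket: H₀ sin φ sin δ + cos φ cos δ sin H₀ = 2.0092×-0.98686×-0.06934 + 0.16160×0.99759×0.90545 = 0.137487 + 0.145968 = 0.283455.
Q̄ = (S₀/π) × [bracket] = (679/π) × 0.283455 = 61.26 W/m².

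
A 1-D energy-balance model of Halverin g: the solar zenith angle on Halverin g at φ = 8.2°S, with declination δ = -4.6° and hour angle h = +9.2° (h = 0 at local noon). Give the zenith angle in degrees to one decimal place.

cos θ_z = sin φ sin δ + cos φ cos δ cos h = 0.011439 + 0.973897 = 0.985336.
θ_z = arccos(0.985336) = 9.8°.

θ_z = 9.8°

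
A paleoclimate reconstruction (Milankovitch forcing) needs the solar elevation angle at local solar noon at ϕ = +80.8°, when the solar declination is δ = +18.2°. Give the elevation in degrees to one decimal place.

27.4°

At local noon the hour angle is zero, so the zenith angle equals |ϕ − δ| = |+80.8° − (+18.200°)| = 62.600°.
Elevation = 90° − 62.600° = 27.4°.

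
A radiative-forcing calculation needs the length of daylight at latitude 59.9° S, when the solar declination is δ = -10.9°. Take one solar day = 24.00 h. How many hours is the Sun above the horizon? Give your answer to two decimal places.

14.59 h

cos H₀ = −tan φ · tan δ = −tan(-59.9°) × tan(-10.900°) = -0.3322, so H₀ = 1.9094 rad = 109.40°.
Daylight = 2H₀/(2π) × 24.00 h = (1.9094/π) × 24.00 = 14.59 h.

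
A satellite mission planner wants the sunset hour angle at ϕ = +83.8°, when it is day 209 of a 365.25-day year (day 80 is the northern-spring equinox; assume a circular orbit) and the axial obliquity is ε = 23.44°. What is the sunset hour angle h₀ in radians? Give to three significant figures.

h₀ = 3.14 rad

Solar longitude: L_s = 360° × (209 − 80)/365.25 = 127.146°.
sin δ = sin 23.44° × sin 127.146° = 0.31708, so δ = +18.486°.
Sunrise equation: cos h₀ = −tan ϕ · tan δ = -3.0776 ≤ −1, so the Sun never sets (polar day) and h₀ = π.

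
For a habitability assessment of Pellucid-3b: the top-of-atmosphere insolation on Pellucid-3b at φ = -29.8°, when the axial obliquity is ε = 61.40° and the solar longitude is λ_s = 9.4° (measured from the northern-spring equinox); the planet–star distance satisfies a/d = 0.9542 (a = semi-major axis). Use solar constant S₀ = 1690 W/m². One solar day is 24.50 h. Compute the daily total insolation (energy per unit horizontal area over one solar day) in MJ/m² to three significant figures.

Solar declination: sin δ = sin ε · sin λ_s = sin 61.40° × sin 9.4° = 0.14340, so δ = +8.244°.
cos H₀ = −tan(-29.8°) tan(+8.244°) = 0.0830, H₀ = 1.4877 rad.
Bracket: H₀ sin φ sin δ + cos φ cos δ sin H₀ = 1.4877×-0.49697×0.14340 + 0.86777×0.98967×0.99655 = -0.106022 + 0.855843 = 0.749821.
Inverse-square distance factor (a/d)² = 0.9542² = 0.910498.
Q̄ = (S₀/π) × 0.910498 × [bracket] = (1690/π) × 0.910498 × 0.749821 = 367.26 W/m².
Daily total = Q̄ × 24.50 h × 3600 s/h = 367.26 × 24.50 × 3600 / 10⁶ = 32.39 MJ/m².

32.4 MJ/m²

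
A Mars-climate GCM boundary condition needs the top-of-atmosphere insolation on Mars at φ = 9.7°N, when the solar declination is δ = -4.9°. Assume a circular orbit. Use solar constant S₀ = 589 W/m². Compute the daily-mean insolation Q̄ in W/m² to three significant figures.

cos H₀ = −tan(+9.7°) tan(-4.900°) = 0.0147, H₀ = 1.5561 rad.
Bracket: H₀ sin φ sin δ + cos φ cos δ sin H₀ = 1.5561×0.16849×-0.08542 + 0.98570×0.99635×0.99989 = -0.022396 + 0.981994 = 0.959598.
Q̄ = (S₀/π) × [bracket] = (589/π) × 0.959598 = 179.9 W/m².

Q̄ ≈ 180 W/m²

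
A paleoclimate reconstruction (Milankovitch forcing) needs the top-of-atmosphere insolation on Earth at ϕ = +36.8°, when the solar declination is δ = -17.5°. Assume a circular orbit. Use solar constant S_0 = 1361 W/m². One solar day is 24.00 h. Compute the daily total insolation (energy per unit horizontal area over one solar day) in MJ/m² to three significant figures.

18.8 MJ/m²

cos h₀ = −tan(+36.8°) tan(-17.500°) = 0.2359, h₀ = 1.3327 rad.
Bracket: h₀ sin ϕ sin δ + cos ϕ cos δ sin h₀ = 1.3327×0.59902×-0.30071 + 0.80073×0.95372×0.97178 = -0.240061 + 0.742121 = 0.502060.
Q̄ = (S_0/π) × [bracket] = (1361/π) × 0.502060 = 217.50 W/m².
Daily total = Q̄ × 24.00 h × 3600 s/h = 217.50 × 24.00 × 3600 / 10⁶ = 18.79 MJ/m².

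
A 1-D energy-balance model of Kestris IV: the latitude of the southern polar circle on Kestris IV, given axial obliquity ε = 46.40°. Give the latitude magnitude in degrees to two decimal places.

The polar circle is the lowest latitude that experiences at least one full rotation of continuous darkness at the northern-summer solstice; it lies at |ϕ| = 90° − ε = 90° − 46.40° = 43.60°.

43.60°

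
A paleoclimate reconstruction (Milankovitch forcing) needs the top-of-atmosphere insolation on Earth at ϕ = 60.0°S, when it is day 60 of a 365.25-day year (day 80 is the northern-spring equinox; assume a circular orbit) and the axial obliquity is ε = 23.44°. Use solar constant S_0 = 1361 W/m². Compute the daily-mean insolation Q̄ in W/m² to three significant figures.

Q̄ ≈ 300 W/m²

Solar longitude: L_s = 360° × (60 − 80)/365.25 = -19.713°, i.e. -19.713° + 360° = 340.287°.
sin δ = sin 23.44° × sin 340.287° = -0.13417, so δ = -7.711°.
cos h₀ = −tan(-60.0°) tan(-7.711°) = -0.2345, h₀ = 1.8075 rad.
Bracket: h₀ sin ϕ sin δ + cos ϕ cos δ sin h₀ = 1.8075×-0.86603×-0.13417 + 0.50000×0.99096×0.97211 = 0.210023 + 0.481661 = 0.691684.
Q̄ = (S_0/π) × [bracket] = (1361/π) × 0.691684 = 299.7 W/m².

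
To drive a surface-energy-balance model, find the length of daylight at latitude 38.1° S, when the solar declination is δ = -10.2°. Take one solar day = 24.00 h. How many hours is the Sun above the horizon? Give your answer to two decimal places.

13.08 h

cos h₀ = −tan ϕ · tan δ = −tan(-38.1°) × tan(-10.200°) = -0.1411, so h₀ = 1.7124 rad = 98.11°.
Daylight = 2h₀/(2π) × 24.00 h = (1.7124/π) × 24.00 = 13.08 h.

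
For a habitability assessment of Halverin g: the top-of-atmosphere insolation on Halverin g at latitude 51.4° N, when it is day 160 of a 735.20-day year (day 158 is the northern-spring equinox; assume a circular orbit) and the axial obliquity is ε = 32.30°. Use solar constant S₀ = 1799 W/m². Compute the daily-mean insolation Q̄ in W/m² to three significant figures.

Q̄ ≈ 364 W/m²

Solar longitude: λ_s = 360° × (160 − 158)/735.20 = 0.979°.
sin δ = sin 32.30° × sin 0.979° = 0.00913, so δ = +0.523°.
cos H₀ = −tan(+51.4°) tan(+0.523°) = -0.0114, H₀ = 1.5822 rad.
Bracket: H₀ sin φ sin δ + cos φ cos δ sin H₀ = 1.5822×0.78152×0.00913 + 0.62388×0.99996×0.99993 = 0.011289 + 0.623811 = 0.635100.
Q̄ = (S₀/π) × [bracket] = (1799/π) × 0.635100 = 363.7 W/m².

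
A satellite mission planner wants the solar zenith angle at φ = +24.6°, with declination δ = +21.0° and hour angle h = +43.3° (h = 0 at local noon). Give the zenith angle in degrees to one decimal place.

θ_z = 39.9°

cos θ_z = sin φ sin δ + cos φ cos δ cos h = 0.149182 + 0.617766 = 0.766948.
θ_z = arccos(0.766948) = 39.9°.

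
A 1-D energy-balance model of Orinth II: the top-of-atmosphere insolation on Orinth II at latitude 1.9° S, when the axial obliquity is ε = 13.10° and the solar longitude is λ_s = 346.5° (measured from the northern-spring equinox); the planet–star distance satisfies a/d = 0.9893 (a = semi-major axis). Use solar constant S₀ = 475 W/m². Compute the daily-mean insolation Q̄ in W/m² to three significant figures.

Solar declination: sin δ = sin ε · sin λ_s = sin 13.10° × sin 346.5° = -0.05291, so δ = -3.033°.
cos H₀ = −tan(-1.9°) tan(-3.033°) = -0.0018, H₀ = 1.5726 rad.
Bracket: H₀ sin φ sin δ + cos φ cos δ sin H₀ = 1.5726×-0.03316×-0.05291 + 0.99945×0.99860×1.00000 = 0.002759 + 0.998051 = 1.000810.
Inverse-square distance factor (a/d)² = 0.9893² = 0.978714.
Q̄ = (S₀/π) × 0.978714 × [bracket] = (475/π) × 0.978714 × 1.000810 = 148.1 W/m².

Q̄ ≈ 148 W/m²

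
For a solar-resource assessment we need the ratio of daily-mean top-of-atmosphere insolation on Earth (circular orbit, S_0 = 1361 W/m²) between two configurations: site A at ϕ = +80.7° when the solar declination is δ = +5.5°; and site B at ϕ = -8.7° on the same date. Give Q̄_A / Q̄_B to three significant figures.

Q̄_A / Q̄_B ≈ 0.352

— Configuration A (ϕ=+80.7°):
cos h₀ = −tan(+80.7°) tan(+5.500°) = -0.5880, h₀ = 2.1994 rad.
Bracket: h₀ sin ϕ sin δ + cos ϕ cos δ sin h₀ = 2.1994×0.98686×0.09585 + 0.16160×0.99540×0.80886 = 0.208042 + 0.130111 = 0.338153.
Q̄ = (S_0/π) × [bracket] = (1361/π) × 0.338153 = 146.49 W/m².
— Configuration B (ϕ=-8.7°):
cos h₀ = −tan(-8.7°) tan(+5.500°) = 0.0147, h₀ = 1.5561 rad.
Bracket: h₀ sin ϕ sin δ + cos ϕ cos δ sin h₀ = 1.5561×-0.15126×0.09585 + 0.98849×0.99540×0.99989 = -0.022561 + 0.983835 = 0.961274.
Q̄ = (S_0/π) × [bracket] = (1361/π) × 0.961274 = 416.44 W/m².
Ratio Q̄_A / Q̄_B = 146.49 / 416.44 = 0.3518.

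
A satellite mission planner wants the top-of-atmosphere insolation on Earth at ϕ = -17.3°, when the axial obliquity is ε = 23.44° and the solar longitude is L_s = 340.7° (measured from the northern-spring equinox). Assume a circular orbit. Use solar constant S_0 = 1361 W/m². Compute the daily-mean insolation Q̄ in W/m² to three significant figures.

Solar declination: sin δ = sin ε · sin L_s = sin 23.44° × sin 340.7° = -0.13147, so δ = -7.555°.
cos h₀ = −tan(-17.3°) tan(-7.555°) = -0.0413, h₀ = 1.6121 rad.
Bracket: h₀ sin ϕ sin δ + cos ϕ cos δ sin h₀ = 1.6121×-0.29737×-0.13147 + 0.95476×0.99132×0.99915 = 0.063025 + 0.945668 = 1.008693.
Q̄ = (S_0/π) × [bracket] = (1361/π) × 1.008693 = 437.0 W/m².

Q̄ ≈ 437 W/m²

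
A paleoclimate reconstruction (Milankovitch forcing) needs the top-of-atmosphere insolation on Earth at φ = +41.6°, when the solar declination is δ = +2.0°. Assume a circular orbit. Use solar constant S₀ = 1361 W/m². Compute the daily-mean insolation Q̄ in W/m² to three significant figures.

Q̄ ≈ 340 W/m²

cos H₀ = −tan(+41.6°) tan(+2.000°) = -0.0310, H₀ = 1.6018 rad.
Bracket: H₀ sin φ sin δ + cos φ cos δ sin H₀ = 1.6018×0.66393×0.03490 + 0.74780×0.99939×0.99952 = 0.037116 + 0.746985 = 0.784101.
Q̄ = (S₀/π) × [bracket] = (1361/π) × 0.784101 = 339.7 W/m².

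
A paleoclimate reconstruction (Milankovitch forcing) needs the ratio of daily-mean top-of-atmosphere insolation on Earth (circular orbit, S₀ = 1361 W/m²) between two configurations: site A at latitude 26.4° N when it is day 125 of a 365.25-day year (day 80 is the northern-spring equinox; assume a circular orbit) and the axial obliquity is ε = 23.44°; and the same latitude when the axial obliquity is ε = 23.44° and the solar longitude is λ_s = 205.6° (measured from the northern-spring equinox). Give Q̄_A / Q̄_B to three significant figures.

Q̄_A / Q̄_B ≈ 1.39

— Configuration A (φ=+26.4°):
Solar longitude: λ_s = 360° × (125 − 80)/365.25 = 44.353°.
sin δ = sin 23.44° × sin 44.353° = 0.27809, so δ = +16.146°.
cos H₀ = −tan(+26.4°) tan(+16.146°) = -0.1437, H₀ = 1.7150 rad.
Bracket: H₀ sin φ sin δ + cos φ cos δ sin H₀ = 1.7150×0.44464×0.27809 + 0.89571×0.96056×0.98962 = 0.212060 + 0.851452 = 1.063512.
Q̄ = (S₀/π) × [bracket] = (1361/π) × 1.063512 = 460.73 W/m².
— Configuration B (φ=+26.4°):
Solar declination: sin δ = sin ε · sin λ_s = sin 23.44° × sin 205.6° = -0.17188, so δ = -9.897°.
cos H₀ = −tan(+26.4°) tan(-9.897°) = 0.0866, H₀ = 1.4841 rad.
Bracket: H₀ sin φ sin δ + cos φ cos δ sin H₀ = 1.4841×0.44464×-0.17188 + 0.89571×0.98512×0.99624 = -0.113422 + 0.879064 = 0.765642.
Q̄ = (S₀/π) × [bracket] = (1361/π) × 0.765642 = 331.69 W/m².
Ratio Q̄_A / Q̄_B = 460.73 / 331.69 = 1.389.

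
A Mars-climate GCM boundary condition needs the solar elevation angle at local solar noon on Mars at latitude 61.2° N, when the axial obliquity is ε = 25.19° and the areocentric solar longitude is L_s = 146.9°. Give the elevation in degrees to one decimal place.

42.2°

sin δ = sin 25.19° × sin 146.9° = 0.23243, so δ = +13.440°.
At local noon the hour angle is zero, so the zenith angle equals |ϕ − δ| = |+61.2° − (+13.440°)| = 47.760°.
Elevation = 90° − 47.760° = 42.2°.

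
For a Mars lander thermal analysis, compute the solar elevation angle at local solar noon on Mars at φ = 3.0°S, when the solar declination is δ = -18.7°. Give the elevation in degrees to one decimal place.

74.3°

At local noon the hour angle is zero, so the zenith angle equals |φ − δ| = |-3.0° − (-18.700°)| = 15.700°.
Elevation = 90° − 15.700° = 74.3°.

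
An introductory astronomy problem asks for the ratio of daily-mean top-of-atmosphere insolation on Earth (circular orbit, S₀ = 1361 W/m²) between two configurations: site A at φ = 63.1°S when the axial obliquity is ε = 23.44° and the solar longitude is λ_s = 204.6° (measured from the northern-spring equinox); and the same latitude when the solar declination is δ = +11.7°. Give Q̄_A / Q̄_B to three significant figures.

— Configuration A (φ=-63.1°):
Solar declination: sin δ = sin ε · sin λ_s = sin 23.44° × sin 204.6° = -0.16559, so δ = -9.532°.
cos H₀ = −tan(-63.1°) tan(-9.532°) = -0.3310, H₀ = 1.9081 rad.
Bracket: H₀ sin φ sin δ + cos φ cos δ sin H₀ = 1.9081×-0.89180×-0.16559 + 0.45243×0.98619×0.94364 = 0.281775 + 0.421035 = 0.702810.
Q̄ = (S₀/π) × [bracket] = (1361/π) × 0.702810 = 304.47 W/m².
— Configuration B (φ=-63.1°):
cos H₀ = −tan(-63.1°) tan(+11.700°) = 0.4082, H₀ = 1.1503 rad.
Bracket: H₀ sin φ sin δ + cos φ cos δ sin H₀ = 1.1503×-0.89180×0.20279 + 0.45243×0.97922×0.91289 = -0.208030 + 0.404436 = 0.196406.
Q̄ = (S₀/π) × [bracket] = (1361/π) × 0.196406 = 85.087 W/m².
Ratio Q̄_A / Q̄_B = 304.47 / 85.087 = 3.578.

Q̄_A / Q̄_B ≈ 3.58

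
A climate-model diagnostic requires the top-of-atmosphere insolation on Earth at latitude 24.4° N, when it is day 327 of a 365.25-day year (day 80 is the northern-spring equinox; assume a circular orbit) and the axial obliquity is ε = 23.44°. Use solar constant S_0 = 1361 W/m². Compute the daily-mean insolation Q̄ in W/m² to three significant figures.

Solar longitude: L_s = 360° × (327 − 80)/365.25 = 243.450°.
sin δ = sin 23.44° × sin 243.450° = -0.35584, so δ = -20.845°.
cos h₀ = −tan(+24.4°) tan(-20.845°) = 0.1727, h₀ = 1.3972 rad.
Bracket: h₀ sin ϕ sin δ + cos ϕ cos δ sin h₀ = 1.3972×0.41310×-0.35584 + 0.91068×0.93455×0.98497 = -0.205385 + 0.838284 = 0.632899.
Q̄ = (S_0/π) × [bracket] = (1361/π) × 0.632899 = 274.2 W/m².

Q̄ ≈ 274 W/m²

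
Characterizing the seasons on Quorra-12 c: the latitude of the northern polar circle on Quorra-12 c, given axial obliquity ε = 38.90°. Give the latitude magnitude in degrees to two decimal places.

The polar circle is the lowest latitude that experiences at least one full rotation of continuous daylight at the northern-summer solstice; it lies at |φ| = 90° − ε = 90° − 38.90° = 51.10°.

51.10°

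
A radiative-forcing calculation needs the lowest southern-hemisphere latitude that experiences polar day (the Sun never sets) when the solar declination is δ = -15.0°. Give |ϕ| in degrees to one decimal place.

Polar day requires cos h₀ = −tan ϕ tan δ ≤ −1, i.e. tan ϕ tan δ ≥ 1.
The boundary is |tan ϕ| · |tan δ| = 1, so |ϕ| = 90° − |δ| = 90° − 15.0° = 75.0° in the southern hemisphere.

|ϕ| = 75.0°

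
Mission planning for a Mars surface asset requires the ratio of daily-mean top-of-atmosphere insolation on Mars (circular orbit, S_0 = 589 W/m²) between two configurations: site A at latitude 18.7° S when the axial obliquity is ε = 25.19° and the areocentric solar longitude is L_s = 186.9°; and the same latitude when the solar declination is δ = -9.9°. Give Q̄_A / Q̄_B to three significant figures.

Q̄_A / Q̄_B ≈ 0.952

— Configuration A (ϕ=-18.7°):
sin δ = sin 25.19° × sin 186.9° = -0.05113, so δ = -2.931°.
cos h₀ = −tan(-18.7°) tan(-2.931°) = -0.0173, h₀ = 1.5881 rad.
Bracket: h₀ sin ϕ sin δ + cos ϕ cos δ sin h₀ = 1.5881×-0.32061×-0.05113 + 0.94721×0.99869×0.99985 = 0.026033 + 0.945827 = 0.971860.
Q̄ = (S_0/π) × [bracket] = (589/π) × 0.971860 = 182.21 W/m².
— Configuration B (ϕ=-18.7°):
cos h₀ = −tan(-18.7°) tan(-9.900°) = -0.0591, h₀ = 1.6299 rad.
Bracket: h₀ sin ϕ sin δ + cos ϕ cos δ sin h₀ = 1.6299×-0.32061×-0.17193 + 0.94721×0.98511×0.99825 = 0.089844 + 0.931473 = 1.021317.
Q̄ = (S_0/π) × [bracket] = (589/π) × 1.021317 = 191.48 W/m².
Ratio Q̄_A / Q̄_B = 182.21 / 191.48 = 0.9516.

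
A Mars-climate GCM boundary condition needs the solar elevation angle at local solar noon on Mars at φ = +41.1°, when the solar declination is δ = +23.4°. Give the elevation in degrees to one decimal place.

At local noon the hour angle is zero, so the zenith angle equals |φ − δ| = |+41.1° − (+23.400°)| = 17.700°.
Elevation = 90° − 17.700° = 72.3°.

72.3°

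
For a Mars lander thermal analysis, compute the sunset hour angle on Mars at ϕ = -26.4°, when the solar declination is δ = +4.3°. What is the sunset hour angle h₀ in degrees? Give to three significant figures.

cos h₀ = −tan ϕ · tan δ = −tan(-26.4°) × tan(+4.300°) = 0.0373, so h₀ = 1.5335 rad = 87.86°.

h₀ = 87.9°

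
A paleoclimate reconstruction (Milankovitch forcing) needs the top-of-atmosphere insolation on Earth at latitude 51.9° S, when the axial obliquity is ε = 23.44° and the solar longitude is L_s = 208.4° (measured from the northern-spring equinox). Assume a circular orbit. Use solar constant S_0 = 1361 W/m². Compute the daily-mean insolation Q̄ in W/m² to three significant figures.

Solar declination: sin δ = sin ε · sin L_s = sin 23.44° × sin 208.4° = -0.18920, so δ = -10.906°.
cos h₀ = −tan(-51.9°) tan(-10.906°) = -0.2457, h₀ = 1.8191 rad.
Bracket: h₀ sin ϕ sin δ + cos ϕ cos δ sin h₀ = 1.8191×-0.78694×-0.18920 + 0.61704×0.98194×0.96934 = 0.270844 + 0.587319 = 0.858163.
Q̄ = (S_0/π) × [bracket] = (1361/π) × 0.858163 = 371.8 W/m².

Q̄ ≈ 372 W/m²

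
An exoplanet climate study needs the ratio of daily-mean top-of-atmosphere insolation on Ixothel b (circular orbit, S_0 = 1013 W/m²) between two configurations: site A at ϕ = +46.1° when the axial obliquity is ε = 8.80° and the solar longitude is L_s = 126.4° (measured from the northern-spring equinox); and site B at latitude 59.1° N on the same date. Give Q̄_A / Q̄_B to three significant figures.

Q̄_A / Q̄_B ≈ 1.21

— Configuration A (ϕ=+46.1°):
Solar declination: sin δ = sin ε · sin L_s = sin 8.80° × sin 126.4° = 0.12314, so δ = +7.073°.
cos h₀ = −tan(+46.1°) tan(+7.073°) = -0.1289, h₀ = 1.7001 rad.
Bracket: h₀ sin ϕ sin δ + cos ϕ cos δ sin h₀ = 1.7001×0.72055×0.12314 + 0.69340×0.99239×0.99165 = 0.150847 + 0.682377 = 0.833224.
Q̄ = (S_0/π) × [bracket] = (1013/π) × 0.833224 = 268.67 W/m².
— Configuration B (ϕ=+59.1°):
cos h₀ = −tan(+59.1°) tan(+7.073°) = -0.2073, h₀ = 1.7796 rad.
Bracket: h₀ sin ϕ sin δ + cos ϕ cos δ sin h₀ = 1.7796×0.85806×0.12314 + 0.51354×0.99239×0.97827 = 0.188035 + 0.498558 = 0.686593.
Q̄ = (S_0/π) × [bracket] = (1013/π) × 0.686593 = 221.39 W/m².
Ratio Q̄_A / Q̄_B = 268.67 / 221.39 = 1.214.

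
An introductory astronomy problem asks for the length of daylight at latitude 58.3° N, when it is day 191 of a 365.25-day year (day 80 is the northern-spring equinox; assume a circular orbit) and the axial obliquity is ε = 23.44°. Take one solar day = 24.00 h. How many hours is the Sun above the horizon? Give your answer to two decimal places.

Solar longitude: λ_s = 360° × (191 − 80)/365.25 = 109.405°.
sin δ = sin 23.44° × sin 109.405° = 0.37519, so δ = +22.036°.
cos H₀ = −tan φ · tan δ = −tan(+58.3°) × tan(+22.036°) = -0.6554, so H₀ = 2.2855 rad = 130.95°.
Daylight = 2H₀/(2π) × 24.00 h = (2.2855/π) × 24.00 = 17.46 h.

17.46 h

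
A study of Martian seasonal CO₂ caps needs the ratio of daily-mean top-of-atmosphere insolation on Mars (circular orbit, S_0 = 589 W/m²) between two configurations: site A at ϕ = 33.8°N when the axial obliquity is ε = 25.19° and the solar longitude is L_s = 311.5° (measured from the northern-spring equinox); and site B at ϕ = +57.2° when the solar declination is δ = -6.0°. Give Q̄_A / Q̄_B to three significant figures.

Q̄_A / Q̄_B ≈ 1.30

— Configuration A (ϕ=+33.8°):
Solar declination: sin δ = sin ε · sin L_s = sin 25.19° × sin 311.5° = -0.31877, so δ = -18.589°.
cos h₀ = −tan(+33.8°) tan(-18.589°) = 0.2251, h₀ = 1.3437 rad.
Bracket: h₀ sin ϕ sin δ + cos ϕ cos δ sin h₀ = 1.3437×0.55630×-0.31877 + 0.83098×0.94783×0.97433 = -0.238281 + 0.767409 = 0.529128.
Q̄ = (S_0/π) × [bracket] = (589/π) × 0.529128 = 99.203 W/m².
— Configuration B (ϕ=+57.2°):
cos h₀ = −tan(+57.2°) tan(-6.000°) = 0.1631, h₀ = 1.4070 rad.
Bracket: h₀ sin ϕ sin δ + cos ϕ cos δ sin h₀ = 1.4070×0.84057×-0.10453 + 0.54171×0.99452×0.98661 = -0.123626 + 0.531528 = 0.407902.
Q̄ = (S_0/π) × [bracket] = (589/π) × 0.407902 = 76.475 W/m².
Ratio Q̄_A / Q̄_B = 99.203 / 76.475 = 1.297.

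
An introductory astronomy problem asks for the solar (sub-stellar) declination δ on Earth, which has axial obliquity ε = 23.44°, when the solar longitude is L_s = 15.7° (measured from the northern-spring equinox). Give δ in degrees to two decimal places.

δ = +6.18°

sin δ = sin ε · sin L_s = sin 23.44° × sin 15.7° = 0.107642.
δ = arcsin(0.107642) = +6.18°.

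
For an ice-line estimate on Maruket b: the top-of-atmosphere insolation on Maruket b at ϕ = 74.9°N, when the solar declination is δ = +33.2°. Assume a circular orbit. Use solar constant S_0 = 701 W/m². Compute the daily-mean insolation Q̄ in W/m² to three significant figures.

Q̄ ≈ 371 W/m²

cos h₀ = −tan(+74.9°) tan(+33.200°) = -2.4252 ≤ −1 ⇒ polar day, h₀ = π.
Bracket: h₀ sin ϕ sin δ + cos ϕ cos δ sin h₀ = 3.1416×0.96547×0.54756 + 0.26050×0.83676×0.00000 = 1.660815 + 0.000000 = 1.660815.
Q̄ = (S_0/π) × [bracket] = (701/π) × 1.660815 = 370.6 W/m².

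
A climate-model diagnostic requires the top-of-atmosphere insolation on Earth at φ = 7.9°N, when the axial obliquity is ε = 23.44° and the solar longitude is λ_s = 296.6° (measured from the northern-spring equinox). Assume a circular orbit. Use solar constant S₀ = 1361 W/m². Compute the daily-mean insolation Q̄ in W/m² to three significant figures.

Q̄ ≈ 368 W/m²

Solar declination: sin δ = sin ε · sin λ_s = sin 23.44° × sin 296.6° = -0.35568, so δ = -20.835°.
cos H₀ = −tan(+7.9°) tan(-20.835°) = 0.0528, H₀ = 1.5180 rad.
Bracket: H₀ sin φ sin δ + cos φ cos δ sin H₀ = 1.5180×0.13744×-0.35568 + 0.99051×0.93461×0.99860 = -0.074207 + 0.924445 = 0.850238.
Q̄ = (S₀/π) × [bracket] = (1361/π) × 0.850238 = 368.3 W/m².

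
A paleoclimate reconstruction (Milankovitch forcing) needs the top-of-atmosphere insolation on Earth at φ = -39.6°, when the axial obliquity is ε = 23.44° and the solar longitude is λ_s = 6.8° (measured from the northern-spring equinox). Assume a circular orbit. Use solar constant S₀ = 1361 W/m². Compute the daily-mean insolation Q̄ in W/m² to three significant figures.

Q̄ ≈ 313 W/m²

Solar declination: sin δ = sin ε · sin λ_s = sin 23.44° × sin 6.8° = 0.04710, so δ = +2.700°.
cos H₀ = −tan(-39.6°) tan(+2.700°) = 0.0390, H₀ = 1.5318 rad.
Bracket: H₀ sin φ sin δ + cos φ cos δ sin H₀ = 1.5318×-0.63742×0.04710 + 0.77051×0.99889×0.99924 = -0.045988 + 0.769070 = 0.723082.
Q̄ = (S₀/π) × [bracket] = (1361/π) × 0.723082 = 313.3 W/m².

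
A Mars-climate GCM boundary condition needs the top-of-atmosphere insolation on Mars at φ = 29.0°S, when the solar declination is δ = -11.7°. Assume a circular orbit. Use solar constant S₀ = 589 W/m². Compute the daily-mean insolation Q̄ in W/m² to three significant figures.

cos H₀ = −tan(-29.0°) tan(-11.700°) = -0.1148, H₀ = 1.6858 rad.
Bracket: H₀ sin φ sin δ + cos φ cos δ sin H₀ = 1.6858×-0.48481×-0.20279 + 0.87462×0.97922×0.99339 = 0.165739 + 0.850784 = 1.016523.
Q̄ = (S₀/π) × [bracket] = (589/π) × 1.016523 = 190.6 W/m².

Q̄ ≈ 191 W/m²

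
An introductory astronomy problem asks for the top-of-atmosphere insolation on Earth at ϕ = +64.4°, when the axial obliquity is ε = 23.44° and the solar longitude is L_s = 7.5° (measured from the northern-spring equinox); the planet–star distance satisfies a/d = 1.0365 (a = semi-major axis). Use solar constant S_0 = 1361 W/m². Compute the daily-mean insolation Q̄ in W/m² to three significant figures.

Q̄ ≈ 236 W/m²

Solar declination: sin δ = sin ε · sin L_s = sin 23.44° × sin 7.5° = 0.05192, so δ = +2.976°.
cos h₀ = −tan(+64.4°) tan(+2.976°) = -0.1085, h₀ = 1.6795 rad.
Bracket: h₀ sin ϕ sin δ + cos ϕ cos δ sin h₀ = 1.6795×0.90183×0.05192 + 0.43209×0.99865×0.99409 = 0.078639 + 0.428956 = 0.507595.
Inverse-square distance factor (a/d)² = 1.0365² = 1.074332.
Q̄ = (S_0/π) × 1.074332 × [bracket] = (1361/π) × 1.074332 × 0.507595 = 236.2 W/m².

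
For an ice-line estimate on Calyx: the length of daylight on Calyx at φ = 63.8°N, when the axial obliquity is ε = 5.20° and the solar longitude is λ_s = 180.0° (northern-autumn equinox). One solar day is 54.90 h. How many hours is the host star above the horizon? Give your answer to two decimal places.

27.45 h

Solar declination: sin δ = sin ε · sin λ_s = sin 5.20° × sin 180.0° = 0.00000, so δ = +0.000°.
cos H₀ = −tan φ · tan δ = −tan(+63.8°) × tan(+0.000°) = -0.0000, so H₀ = 1.5708 rad = 90.00°.
Daylight = 2H₀/(2π) × 54.90 h = (1.5708/π) × 54.90 = 27.45 h.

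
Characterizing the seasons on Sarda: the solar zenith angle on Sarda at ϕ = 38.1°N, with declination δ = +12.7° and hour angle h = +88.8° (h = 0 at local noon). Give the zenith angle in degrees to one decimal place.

cos θ_z = sin ϕ sin δ + cos ϕ cos δ cos h = 0.135653 + 0.016077 = 0.151730.
θ_z = arccos(0.151730) = 81.3°.

θ_z = 81.3°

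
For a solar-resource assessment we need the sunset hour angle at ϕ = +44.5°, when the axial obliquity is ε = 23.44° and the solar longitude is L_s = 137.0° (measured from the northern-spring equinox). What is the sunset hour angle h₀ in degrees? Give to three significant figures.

Solar declination: sin δ = sin ε · sin L_s = sin 23.44° × sin 137.0° = 0.27129, so δ = +15.741°.
cos h₀ = −tan ϕ · tan δ = −tan(+44.5°) × tan(+15.741°) = -0.2770, so h₀ = 1.8515 rad = 106.08°.

h₀ = 106°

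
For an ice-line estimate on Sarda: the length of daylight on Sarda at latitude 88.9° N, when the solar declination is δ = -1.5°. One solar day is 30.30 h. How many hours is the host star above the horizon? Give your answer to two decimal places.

0.00 h

cos H₀ = −tan φ · tan δ = 1.3638 ≥ 1, so the host star never rises (polar night) and H₀ = 0.
Daylight = 2H₀/(2π) × 30.30 h = (0.0000/π) × 30.30 = 0.00 h.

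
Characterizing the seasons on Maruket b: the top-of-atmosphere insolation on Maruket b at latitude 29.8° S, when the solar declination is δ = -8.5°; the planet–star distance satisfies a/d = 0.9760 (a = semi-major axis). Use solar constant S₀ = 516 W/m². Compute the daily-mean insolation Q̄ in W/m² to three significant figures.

cos H₀ = −tan(-29.8°) tan(-8.500°) = -0.0856, H₀ = 1.6565 rad.
Bracket: H₀ sin φ sin δ + cos φ cos δ sin H₀ = 1.6565×-0.49697×-0.14781 + 0.86777×0.98902×0.99633 = 0.121682 + 0.855092 = 0.976774.
Inverse-square distance factor (a/d)² = 0.9760² = 0.952576.
Q̄ = (S₀/π) × 0.952576 × [bracket] = (516/π) × 0.952576 × 0.976774 = 152.8 W/m².

Q̄ ≈ 153 W/m²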